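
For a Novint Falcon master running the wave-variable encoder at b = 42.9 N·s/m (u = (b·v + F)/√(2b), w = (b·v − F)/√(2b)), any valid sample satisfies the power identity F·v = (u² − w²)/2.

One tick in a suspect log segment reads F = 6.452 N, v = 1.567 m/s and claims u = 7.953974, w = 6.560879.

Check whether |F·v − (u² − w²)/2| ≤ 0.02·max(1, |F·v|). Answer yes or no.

yes

F·v = 6.452×1.567 = 10.110284 W.
(u² − w²)/2 = (63.265702 − 43.045133)/2 = 10.110285 W.
|Δ| = 0.000001;  2% of max(1, |F·v|) = 0.202206.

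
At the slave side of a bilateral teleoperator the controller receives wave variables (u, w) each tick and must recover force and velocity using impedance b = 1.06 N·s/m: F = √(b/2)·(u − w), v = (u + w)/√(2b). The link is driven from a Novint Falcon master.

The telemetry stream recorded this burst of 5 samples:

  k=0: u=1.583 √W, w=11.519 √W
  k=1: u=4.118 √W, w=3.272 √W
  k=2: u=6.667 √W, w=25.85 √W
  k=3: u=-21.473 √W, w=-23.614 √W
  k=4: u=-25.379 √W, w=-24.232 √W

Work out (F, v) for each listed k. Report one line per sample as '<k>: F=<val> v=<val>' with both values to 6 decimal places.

k=0: u−w=-9.936000, u+w=13.102000; √(b/2)=0.728011, √(2b)=1.456022; F=0.728011×(-9.936)=-7.233517, v=13.102000/1.456022=8.998491
k=1: u−w=0.846000, u+w=7.390000; √(b/2)=0.728011, √(2b)=1.456022; F=0.728011×0.846=0.615897, v=7.390000/1.456022=5.075473
k=2: u−w=-19.183000, u+w=32.517000; √(b/2)=0.728011, √(2b)=1.456022; F=0.728011×(-19.183)=-13.965435, v=32.517000/1.456022=22.332767
k=3: u−w=2.141000, u+w=-45.087000; √(b/2)=0.728011, √(2b)=1.456022; F=0.728011×2.141=1.558672, v=-45.087000/1.456022=-30.965879
k=4: u−w=-1.147000, u+w=-49.611000; √(b/2)=0.728011, √(2b)=1.456022; F=0.728011×(-1.147)=-0.835029, v=-49.611000/1.456022=-34.072975

0: F=-7.233517 v=8.998491
1: F=0.615897 v=5.075473
2: F=-13.965435 v=22.332767
3: F=1.558672 v=-30.965879
4: F=-0.835029 v=-34.072975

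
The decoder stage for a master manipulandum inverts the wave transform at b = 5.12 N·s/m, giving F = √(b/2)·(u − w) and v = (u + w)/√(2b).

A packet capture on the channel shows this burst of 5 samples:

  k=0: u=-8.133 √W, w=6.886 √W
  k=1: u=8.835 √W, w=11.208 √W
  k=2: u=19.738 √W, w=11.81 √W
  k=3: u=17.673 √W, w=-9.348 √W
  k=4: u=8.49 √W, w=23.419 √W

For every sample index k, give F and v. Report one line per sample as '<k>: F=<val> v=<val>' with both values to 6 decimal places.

k=0: u−w=-15.019000, u+w=-1.247000; √(b/2)=1.600000, √(2b)=3.200000; F=1.600000×(-15.019)=-24.030400, v=-1.247000/3.200000=-0.389687
k=1: u−w=-2.373000, u+w=20.043000; √(b/2)=1.600000, √(2b)=3.200000; F=1.600000×(-2.373)=-3.796800, v=20.043000/3.200000=6.263437
k=2: u−w=7.928000, u+w=31.548000; √(b/2)=1.600000, √(2b)=3.200000; F=1.600000×7.928=12.684800, v=31.548000/3.200000=9.858750
k=3: u−w=27.021000, u+w=8.325000; √(b/2)=1.600000, √(2b)=3.200000; F=1.600000×27.021=43.233600, v=8.325000/3.200000=2.601562
k=4: u−w=-14.929000, u+w=31.909000; √(b/2)=1.600000, √(2b)=3.200000; F=1.600000×(-14.929)=-23.886400, v=31.909000/3.200000=9.971562

0: F=-24.030400 v=-0.389687
1: F=-3.796800 v=6.263437
2: F=12.684800 v=9.858750
3: F=43.233600 v=2.601562
4: F=-23.886400 v=9.971562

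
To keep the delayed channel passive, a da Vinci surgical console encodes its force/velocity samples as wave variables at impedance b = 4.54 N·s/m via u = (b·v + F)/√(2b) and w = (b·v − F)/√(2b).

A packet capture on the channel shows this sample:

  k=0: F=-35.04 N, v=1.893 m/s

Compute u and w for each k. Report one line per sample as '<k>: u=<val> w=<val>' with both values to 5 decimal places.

k=0: b·v=4.54×1.893=8.59422; √(2b)=3.01330; u=(8.59422+(-35.04))/3.01330=-8.77634, w=(8.59422−(-35.04))/3.01330=14.48052

0: u=-8.77634 w=14.48052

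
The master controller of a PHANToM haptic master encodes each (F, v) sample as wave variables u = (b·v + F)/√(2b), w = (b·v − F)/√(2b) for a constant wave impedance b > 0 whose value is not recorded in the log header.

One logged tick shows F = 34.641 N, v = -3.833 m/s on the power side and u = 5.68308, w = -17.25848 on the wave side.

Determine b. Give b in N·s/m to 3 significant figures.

b = 4.56 N·s/m

u + w = -11.5754;  u + w = √(2b)·v, so √(2b) = -11.5754/(-3.833) = 3.0199.
b = (√(2b))²/2 = 9.1200/2 = 4.5600.
(Check via u − w = 2F/√(2b): u − w = 22.9416, 2F/√(2b) = 22.9416.)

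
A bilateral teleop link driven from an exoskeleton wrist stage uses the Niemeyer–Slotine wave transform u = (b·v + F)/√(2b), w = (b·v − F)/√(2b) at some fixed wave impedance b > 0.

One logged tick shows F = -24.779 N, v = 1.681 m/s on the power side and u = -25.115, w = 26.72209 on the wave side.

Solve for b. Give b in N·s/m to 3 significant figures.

u + w = 1.6071;  u + w = √(2b)·v, so √(2b) = 1.6071/1.681 = 0.9560.
b = (√(2b))²/2 = 0.9140/2 = 0.4570.
(Check via u − w = 2F/√(2b): u − w = -51.8371, 2F/√(2b) = -51.8372.)

b = 0.457 N·s/m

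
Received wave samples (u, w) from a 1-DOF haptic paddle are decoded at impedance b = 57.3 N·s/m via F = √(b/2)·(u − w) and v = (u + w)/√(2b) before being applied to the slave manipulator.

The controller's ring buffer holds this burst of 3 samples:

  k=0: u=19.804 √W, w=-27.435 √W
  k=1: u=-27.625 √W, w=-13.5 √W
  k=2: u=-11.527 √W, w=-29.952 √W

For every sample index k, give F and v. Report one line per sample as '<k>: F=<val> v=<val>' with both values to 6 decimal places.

k=0: u−w=47.239000, u+w=-7.631000; √(b/2)=5.352569, √(2b)=10.705139; F=5.352569×47.239=252.850029, v=-7.631000/10.705139=-0.712835
k=1: u−w=-14.125000, u+w=-41.125000; √(b/2)=5.352569, √(2b)=10.705139; F=5.352569×(-14.125)=-75.605044, v=-41.125000/10.705139=-3.841613
k=2: u−w=18.425000, u+w=-41.479000; √(b/2)=5.352569, √(2b)=10.705139; F=5.352569×18.425=98.621093, v=-41.479000/10.705139=-3.874681

0: F=252.850029 v=-0.712835
1: F=-75.605044 v=-3.841613
2: F=98.621093 v=-3.874681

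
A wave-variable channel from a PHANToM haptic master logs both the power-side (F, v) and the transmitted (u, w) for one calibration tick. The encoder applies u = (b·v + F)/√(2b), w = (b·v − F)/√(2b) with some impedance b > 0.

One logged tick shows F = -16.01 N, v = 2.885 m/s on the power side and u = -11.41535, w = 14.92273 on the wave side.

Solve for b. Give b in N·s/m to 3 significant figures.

u + w = 3.5074;  u + w = √(2b)·v, so √(2b) = 3.5074/2.885 = 1.2157.
b = (√(2b))²/2 = 1.4780/2 = 0.7390.
(Check via u − w = 2F/√(2b): u − w = -26.3381, 2F/√(2b) = -26.3381.)

b = 0.739 N·s/m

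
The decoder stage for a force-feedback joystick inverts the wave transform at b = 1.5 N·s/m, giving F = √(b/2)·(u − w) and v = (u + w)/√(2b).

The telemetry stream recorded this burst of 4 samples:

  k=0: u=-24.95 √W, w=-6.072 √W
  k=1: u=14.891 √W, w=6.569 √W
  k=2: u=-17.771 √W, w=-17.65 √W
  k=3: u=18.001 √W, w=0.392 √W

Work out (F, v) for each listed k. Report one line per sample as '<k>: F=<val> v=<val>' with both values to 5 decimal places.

0: F=-16.34883 v=-17.91056
1: F=7.20706 v=12.38994
2: F=-0.10479 v=-20.45032
3: F=15.24984 v=10.61920

k=0: u−w=-18.87800, u+w=-31.02200; √(b/2)=0.86603, √(2b)=1.73205; F=0.86603×(-18.878)=-16.34883, v=-31.02200/1.73205=-17.91056
k=1: u−w=8.32200, u+w=21.46000; √(b/2)=0.86603, √(2b)=1.73205; F=0.86603×8.322=7.20706, v=21.46000/1.73205=12.38994
k=2: u−w=-0.12100, u+w=-35.42100; √(b/2)=0.86603, √(2b)=1.73205; F=0.86603×(-0.121)=-0.10479, v=-35.42100/1.73205=-20.45032
k=3: u−w=17.60900, u+w=18.39300; √(b/2)=0.86603, √(2b)=1.73205; F=0.86603×17.609=15.24984, v=18.39300/1.73205=10.61920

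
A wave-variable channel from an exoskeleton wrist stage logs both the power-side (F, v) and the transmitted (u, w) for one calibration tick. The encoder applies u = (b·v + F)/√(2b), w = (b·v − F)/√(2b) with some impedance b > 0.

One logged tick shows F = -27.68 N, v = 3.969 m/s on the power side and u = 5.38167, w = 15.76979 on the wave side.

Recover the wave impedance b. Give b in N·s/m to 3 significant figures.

u + w = 21.15146;  u + w = √(2b)·v, so √(2b) = 21.15146/3.969 = 5.32917.
b = (√(2b))²/2 = 28.40001/2 = 14.20001.
(Check via u − w = 2F/√(2b): u − w = -10.38812, 2F/√(2b) = -10.38812.)

b = 14.2 N·s/m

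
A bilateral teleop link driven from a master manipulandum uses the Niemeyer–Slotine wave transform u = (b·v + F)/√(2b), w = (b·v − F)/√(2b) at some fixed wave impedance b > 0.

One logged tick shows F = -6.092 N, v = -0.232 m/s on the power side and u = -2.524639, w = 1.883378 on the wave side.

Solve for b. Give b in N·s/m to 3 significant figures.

u + w = -0.641261;  u + w = √(2b)·v, so √(2b) = -0.641261/(-0.232) = 2.764056.
b = (√(2b))²/2 = 7.640006/2 = 3.820003.
(Check via u − w = 2F/√(2b): u − w = -4.408017, 2F/√(2b) = -4.408015.)

b = 3.82 N·s/m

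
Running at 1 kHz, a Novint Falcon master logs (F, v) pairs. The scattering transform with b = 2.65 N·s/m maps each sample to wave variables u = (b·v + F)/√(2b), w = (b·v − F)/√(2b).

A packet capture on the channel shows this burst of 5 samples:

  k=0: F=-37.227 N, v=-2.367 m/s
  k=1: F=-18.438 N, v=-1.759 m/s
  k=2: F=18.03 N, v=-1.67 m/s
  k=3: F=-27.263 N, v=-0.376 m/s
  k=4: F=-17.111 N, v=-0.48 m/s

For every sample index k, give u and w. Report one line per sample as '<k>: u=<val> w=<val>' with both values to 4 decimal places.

k=0: b·v=2.65×(-2.367)=-6.2725; √(2b)=2.3022; u=(-6.2725+(-37.227))/2.3022=-18.8950, w=(-6.2725−(-37.227))/2.3022=13.4458
k=1: b·v=2.65×(-1.759)=-4.6613; √(2b)=2.3022; u=(-4.6613+(-18.438))/2.3022=-10.0337, w=(-4.6613−(-18.438))/2.3022=5.9842
k=2: b·v=2.65×(-1.67)=-4.4255; √(2b)=2.3022; u=(-4.4255+18.03)/2.3022=5.9094, w=(-4.4255−18.03)/2.3022=-9.7540
k=3: b·v=2.65×(-0.376)=-0.9964; √(2b)=2.3022; u=(-0.9964+(-27.263))/2.3022=-12.2751, w=(-0.9964−(-27.263))/2.3022=11.4095
k=4: b·v=2.65×(-0.48)=-1.2720; √(2b)=2.3022; u=(-1.2720+(-17.111))/2.3022=-7.9851, w=(-1.2720−(-17.111))/2.3022=6.8800

0: u=-18.8950 w=13.4458
1: u=-10.0337 w=5.9842
2: u=5.9094 w=-9.7540
3: u=-12.2751 w=11.4095
4: u=-7.9851 w=6.8800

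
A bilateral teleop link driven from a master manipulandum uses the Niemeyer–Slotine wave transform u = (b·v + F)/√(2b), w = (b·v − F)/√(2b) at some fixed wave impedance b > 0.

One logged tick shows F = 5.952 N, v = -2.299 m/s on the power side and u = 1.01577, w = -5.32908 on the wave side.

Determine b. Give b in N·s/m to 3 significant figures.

b = 1.76 N·s/m

u + w = -4.3133;  u + w = √(2b)·v, so √(2b) = -4.3133/(-2.299) = 1.8762.
b = (√(2b))²/2 = 3.5200/2 = 1.7600.
(Check via u − w = 2F/√(2b): u − w = 6.3449, 2F/√(2b) = 6.3448.)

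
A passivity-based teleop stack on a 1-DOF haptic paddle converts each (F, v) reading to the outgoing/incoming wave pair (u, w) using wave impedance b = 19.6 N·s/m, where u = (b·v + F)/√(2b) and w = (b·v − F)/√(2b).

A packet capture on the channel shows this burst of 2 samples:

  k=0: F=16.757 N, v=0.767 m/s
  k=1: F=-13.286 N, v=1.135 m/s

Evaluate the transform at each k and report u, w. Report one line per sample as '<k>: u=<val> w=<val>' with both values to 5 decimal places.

k=0: b·v=19.6×0.767=15.03320; √(2b)=6.26099; u=(15.03320+16.757)/6.26099=5.07750, w=(15.03320−16.757)/6.26099=-0.27532
k=1: b·v=19.6×1.135=22.24600; √(2b)=6.26099; u=(22.24600+(-13.286))/6.26099=1.43108, w=(22.24600−(-13.286))/6.26099=5.67514

0: u=5.07750 w=-0.27532
1: u=1.43108 w=5.67514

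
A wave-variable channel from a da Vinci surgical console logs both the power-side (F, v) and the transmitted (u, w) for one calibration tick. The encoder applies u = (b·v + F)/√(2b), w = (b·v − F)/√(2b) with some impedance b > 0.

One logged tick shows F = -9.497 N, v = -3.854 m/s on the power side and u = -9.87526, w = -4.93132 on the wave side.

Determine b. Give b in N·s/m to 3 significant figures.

b = 7.38 N·s/m

u + w = -14.8066;  u + w = √(2b)·v, so √(2b) = -14.8066/(-3.854) = 3.8419.
b = (√(2b))²/2 = 14.7600/2 = 7.3800.
(Check via u − w = 2F/√(2b): u − w = -4.9439, 2F/√(2b) = -4.9439.)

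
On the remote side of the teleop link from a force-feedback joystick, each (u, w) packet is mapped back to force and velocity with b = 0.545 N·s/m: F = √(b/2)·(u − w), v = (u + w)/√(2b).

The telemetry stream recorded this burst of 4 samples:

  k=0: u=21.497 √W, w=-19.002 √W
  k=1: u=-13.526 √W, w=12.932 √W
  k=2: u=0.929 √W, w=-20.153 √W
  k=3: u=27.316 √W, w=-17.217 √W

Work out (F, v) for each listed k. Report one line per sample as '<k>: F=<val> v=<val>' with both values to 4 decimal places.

k=0: u−w=40.4990, u+w=2.4950; √(b/2)=0.5220, √(2b)=1.0440; F=0.5220×40.499=21.1411, v=2.4950/1.0440=2.3898
k=1: u−w=-26.4580, u+w=-0.5940; √(b/2)=0.5220, √(2b)=1.0440; F=0.5220×(-26.458)=-13.8115, v=-0.5940/1.0440=-0.5689
k=2: u−w=21.0820, u+w=-19.2240; √(b/2)=0.5220, √(2b)=1.0440; F=0.5220×21.082=11.0051, v=-19.2240/1.0440=-18.4133
k=3: u−w=44.5330, u+w=10.0990; √(b/2)=0.5220, √(2b)=1.0440; F=0.5220×44.533=23.2469, v=10.0990/1.0440=9.6731

0: F=21.1411 v=2.3898
1: F=-13.8115 v=-0.5689
2: F=11.0051 v=-18.4133
3: F=23.2469 v=9.6731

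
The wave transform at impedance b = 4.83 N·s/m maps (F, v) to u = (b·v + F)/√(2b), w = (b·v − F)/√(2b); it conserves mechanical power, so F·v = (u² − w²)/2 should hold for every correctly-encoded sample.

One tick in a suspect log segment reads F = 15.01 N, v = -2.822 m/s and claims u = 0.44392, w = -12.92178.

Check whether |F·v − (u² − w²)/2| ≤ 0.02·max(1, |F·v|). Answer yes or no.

F·v = 15.01×(-2.822) = -42.35822 W.
(u² − w²)/2 = (0.19706 − 166.97240)/2 = -83.38767 W.
|Δ| = 41.02945;  2% of max(1, |F·v|) = 0.84716.

no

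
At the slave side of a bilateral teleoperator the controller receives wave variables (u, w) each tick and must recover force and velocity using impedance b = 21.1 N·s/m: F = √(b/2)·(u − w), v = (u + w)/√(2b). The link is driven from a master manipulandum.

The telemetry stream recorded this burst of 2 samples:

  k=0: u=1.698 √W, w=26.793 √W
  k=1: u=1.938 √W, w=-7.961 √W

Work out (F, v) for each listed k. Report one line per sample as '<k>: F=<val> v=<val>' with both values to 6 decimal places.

k=0: u−w=-25.095000, u+w=28.491000; √(b/2)=3.248076, √(2b)=6.496153; F=3.248076×(-25.095)=-81.510476, v=28.491000/6.496153=4.385827
k=1: u−w=9.899000, u+w=-6.023000; √(b/2)=3.248076, √(2b)=6.496153; F=3.248076×9.899=32.152708, v=-6.023000/6.496153=-0.927164

0: F=-81.510476 v=4.385827
1: F=32.152708 v=-0.927164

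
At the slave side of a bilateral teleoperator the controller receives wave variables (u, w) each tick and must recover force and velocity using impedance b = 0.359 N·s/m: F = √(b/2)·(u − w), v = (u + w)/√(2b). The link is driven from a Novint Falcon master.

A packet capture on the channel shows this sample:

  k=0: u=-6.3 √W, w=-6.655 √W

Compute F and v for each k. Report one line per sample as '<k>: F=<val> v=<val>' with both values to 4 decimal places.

k=0: u−w=0.3550, u+w=-12.9550; √(b/2)=0.4237, √(2b)=0.8473; F=0.4237×0.355=0.1504, v=-12.9550/0.8473=-15.2889

0: F=0.1504 v=-15.2889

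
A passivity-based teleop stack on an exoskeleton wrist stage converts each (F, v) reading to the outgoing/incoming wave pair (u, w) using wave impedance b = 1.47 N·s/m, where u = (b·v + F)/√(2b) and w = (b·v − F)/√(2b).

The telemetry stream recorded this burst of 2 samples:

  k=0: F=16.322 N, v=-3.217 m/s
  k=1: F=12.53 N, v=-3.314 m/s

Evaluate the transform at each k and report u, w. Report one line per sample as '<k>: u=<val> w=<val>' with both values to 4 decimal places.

k=0: b·v=1.47×(-3.217)=-4.7290; √(2b)=1.7146; u=(-4.7290+16.322)/1.7146=6.7612, w=(-4.7290−16.322)/1.7146=-12.2772
k=1: b·v=1.47×(-3.314)=-4.8716; √(2b)=1.7146; u=(-4.8716+12.53)/1.7146=4.4665, w=(-4.8716−12.53)/1.7146=-10.1488

0: u=6.7612 w=-12.2772
1: u=4.4665 w=-10.1488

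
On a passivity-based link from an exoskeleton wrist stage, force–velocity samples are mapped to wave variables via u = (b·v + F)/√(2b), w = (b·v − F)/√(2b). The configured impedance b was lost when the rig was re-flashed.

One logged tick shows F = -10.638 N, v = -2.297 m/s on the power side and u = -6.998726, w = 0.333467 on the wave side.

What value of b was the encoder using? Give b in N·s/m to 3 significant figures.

u + w = -6.665259;  u + w = √(2b)·v, so √(2b) = -6.665259/(-2.297) = 2.901724.
b = (√(2b))²/2 = 8.420000/2 = 4.210000.
(Check via u − w = 2F/√(2b): u − w = -7.332193, 2F/√(2b) = -7.332194.)

b = 4.21 N·s/m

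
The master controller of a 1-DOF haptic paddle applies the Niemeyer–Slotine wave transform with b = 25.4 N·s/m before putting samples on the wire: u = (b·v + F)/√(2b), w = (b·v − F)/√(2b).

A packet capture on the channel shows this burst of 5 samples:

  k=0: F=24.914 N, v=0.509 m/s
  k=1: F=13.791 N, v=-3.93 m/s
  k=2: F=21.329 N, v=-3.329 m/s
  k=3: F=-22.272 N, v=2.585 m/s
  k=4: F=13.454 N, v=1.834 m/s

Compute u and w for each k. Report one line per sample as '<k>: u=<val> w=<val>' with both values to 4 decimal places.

0: u=5.3094 w=-1.6816
1: u=-12.0704 w=-15.9403
2: u=-8.8710 w=-14.8561
3: u=6.0873 w=12.3370
4: u=8.4235 w=4.6482

k=0: b·v=25.4×0.509=12.9286; √(2b)=7.1274; u=(12.9286+24.914)/7.1274=5.3094, w=(12.9286−24.914)/7.1274=-1.6816
k=1: b·v=25.4×(-3.93)=-99.8220; √(2b)=7.1274; u=(-99.8220+13.791)/7.1274=-12.0704, w=(-99.8220−13.791)/7.1274=-15.9403
k=2: b·v=25.4×(-3.329)=-84.5566; √(2b)=7.1274; u=(-84.5566+21.329)/7.1274=-8.8710, w=(-84.5566−21.329)/7.1274=-14.8561
k=3: b·v=25.4×2.585=65.6590; √(2b)=7.1274; u=(65.6590+(-22.272))/7.1274=6.0873, w=(65.6590−(-22.272))/7.1274=12.3370
k=4: b·v=25.4×1.834=46.5836; √(2b)=7.1274; u=(46.5836+13.454)/7.1274=8.4235, w=(46.5836−13.454)/7.1274=4.6482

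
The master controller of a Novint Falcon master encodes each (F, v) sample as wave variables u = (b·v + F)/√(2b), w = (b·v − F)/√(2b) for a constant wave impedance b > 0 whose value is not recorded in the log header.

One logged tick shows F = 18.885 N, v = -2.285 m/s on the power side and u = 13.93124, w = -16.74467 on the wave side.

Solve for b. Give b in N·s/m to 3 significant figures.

b = 0.758 N·s/m

u + w = -2.81343;  u + w = √(2b)·v, so √(2b) = -2.81343/(-2.285) = 1.23126.
b = (√(2b))²/2 = 1.51600/2 = 0.75800.
(Check via u − w = 2F/√(2b): u − w = 30.67591, 2F/√(2b) = 30.67588.)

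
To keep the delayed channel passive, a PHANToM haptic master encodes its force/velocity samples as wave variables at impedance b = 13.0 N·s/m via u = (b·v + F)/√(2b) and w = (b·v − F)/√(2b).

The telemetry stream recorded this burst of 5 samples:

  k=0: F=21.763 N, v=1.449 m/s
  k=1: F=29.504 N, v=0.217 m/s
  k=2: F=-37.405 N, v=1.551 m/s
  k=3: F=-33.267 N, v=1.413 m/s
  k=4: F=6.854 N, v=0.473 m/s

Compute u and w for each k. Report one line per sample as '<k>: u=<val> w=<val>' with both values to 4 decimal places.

k=0: b·v=13.0×1.449=18.8370; √(2b)=5.0990; u=(18.8370+21.763)/5.0990=7.9623, w=(18.8370−21.763)/5.0990=-0.5738
k=1: b·v=13.0×0.217=2.8210; √(2b)=5.0990; u=(2.8210+29.504)/5.0990=6.3395, w=(2.8210−29.504)/5.0990=-5.2330
k=2: b·v=13.0×1.551=20.1630; √(2b)=5.0990; u=(20.1630+(-37.405))/5.0990=-3.3814, w=(20.1630−(-37.405))/5.0990=11.2900
k=3: b·v=13.0×1.413=18.3690; √(2b)=5.0990; u=(18.3690+(-33.267))/5.0990=-2.9217, w=(18.3690−(-33.267))/5.0990=10.1267
k=4: b·v=13.0×0.473=6.1490; √(2b)=5.0990; u=(6.1490+6.854)/5.0990=2.5501, w=(6.1490−6.854)/5.0990=-0.1383

0: u=7.9623 w=-0.5738
1: u=6.3395 w=-5.2330
2: u=-3.3814 w=11.2900
3: u=-2.9217 w=10.1267
4: u=2.5501 w=-0.1383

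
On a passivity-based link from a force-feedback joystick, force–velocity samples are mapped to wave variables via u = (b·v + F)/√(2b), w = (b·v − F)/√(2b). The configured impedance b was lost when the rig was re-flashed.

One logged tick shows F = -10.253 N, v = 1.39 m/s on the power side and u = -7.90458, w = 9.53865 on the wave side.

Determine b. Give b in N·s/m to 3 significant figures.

u + w = 1.63407;  u + w = √(2b)·v, so √(2b) = 1.63407/1.39 = 1.17559.
b = (√(2b))²/2 = 1.38201/2 = 0.69101.
(Check via u − w = 2F/√(2b): u − w = -17.44323, 2F/√(2b) = -17.44316.)

b = 0.691 N·s/m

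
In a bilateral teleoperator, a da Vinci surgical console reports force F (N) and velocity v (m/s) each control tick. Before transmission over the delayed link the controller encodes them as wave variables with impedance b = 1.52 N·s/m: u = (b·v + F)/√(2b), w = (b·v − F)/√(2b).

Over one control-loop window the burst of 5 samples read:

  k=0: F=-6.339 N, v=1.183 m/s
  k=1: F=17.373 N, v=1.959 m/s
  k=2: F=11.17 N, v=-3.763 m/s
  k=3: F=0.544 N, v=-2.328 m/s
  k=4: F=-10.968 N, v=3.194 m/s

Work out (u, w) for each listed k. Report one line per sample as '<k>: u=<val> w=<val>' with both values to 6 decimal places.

k=0: b·v=1.52×1.183=1.798160; √(2b)=1.743560; u=(1.798160+(-6.339))/1.743560=-2.604350, w=(1.798160−(-6.339))/1.743560=4.666981
k=1: b·v=1.52×1.959=2.977680; √(2b)=1.743560; u=(2.977680+17.373)/1.743560=11.671915, w=(2.977680−17.373)/1.743560=-8.256282
k=2: b·v=1.52×(-3.763)=-5.719760; √(2b)=1.743560; u=(-5.719760+11.17)/1.743560=3.125927, w=(-5.719760−11.17)/1.743560=-9.686942
k=3: b·v=1.52×(-2.328)=-3.538560; √(2b)=1.743560; u=(-3.538560+0.544)/1.743560=-1.717498, w=(-3.538560−0.544)/1.743560=-2.341509
k=4: b·v=1.52×3.194=4.854880; √(2b)=1.743560; u=(4.854880+(-10.968))/1.743560=-3.506115, w=(4.854880−(-10.968))/1.743560=9.075044

0: u=-2.604350 w=4.666981
1: u=11.671915 w=-8.256282
2: u=3.125927 w=-9.686942
3: u=-1.717498 w=-2.341509
4: u=-3.506115 w=9.075044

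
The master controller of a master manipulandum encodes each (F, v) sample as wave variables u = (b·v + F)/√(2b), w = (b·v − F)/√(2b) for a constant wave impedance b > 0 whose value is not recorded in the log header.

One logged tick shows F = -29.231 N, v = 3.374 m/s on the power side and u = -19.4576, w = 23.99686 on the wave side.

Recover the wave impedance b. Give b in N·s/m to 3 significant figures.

b = 0.905 N·s/m

u + w = 4.53926;  u + w = √(2b)·v, so √(2b) = 4.53926/3.374 = 1.34536.
b = (√(2b))²/2 = 1.81001/2 = 0.90500.
(Check via u − w = 2F/√(2b): u − w = -43.45446, 2F/√(2b) = -43.45439.)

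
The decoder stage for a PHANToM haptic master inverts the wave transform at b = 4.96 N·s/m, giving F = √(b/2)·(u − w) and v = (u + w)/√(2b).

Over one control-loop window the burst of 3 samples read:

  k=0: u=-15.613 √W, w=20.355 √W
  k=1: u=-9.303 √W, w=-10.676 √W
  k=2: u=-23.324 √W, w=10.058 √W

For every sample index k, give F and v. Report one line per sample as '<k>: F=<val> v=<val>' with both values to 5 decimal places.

0: F=-56.64246 v=1.50559
1: F=2.16220 v=-6.34334
2: F=-52.57003 v=-4.21196

k=0: u−w=-35.96800, u+w=4.74200; √(b/2)=1.57480, √(2b)=3.14960; F=1.57480×(-35.968)=-56.64246, v=4.74200/3.14960=1.50559
k=1: u−w=1.37300, u+w=-19.97900; √(b/2)=1.57480, √(2b)=3.14960; F=1.57480×1.373=2.16220, v=-19.97900/3.14960=-6.34334
k=2: u−w=-33.38200, u+w=-13.26600; √(b/2)=1.57480, √(2b)=3.14960; F=1.57480×(-33.382)=-52.57003, v=-13.26600/3.14960=-4.21196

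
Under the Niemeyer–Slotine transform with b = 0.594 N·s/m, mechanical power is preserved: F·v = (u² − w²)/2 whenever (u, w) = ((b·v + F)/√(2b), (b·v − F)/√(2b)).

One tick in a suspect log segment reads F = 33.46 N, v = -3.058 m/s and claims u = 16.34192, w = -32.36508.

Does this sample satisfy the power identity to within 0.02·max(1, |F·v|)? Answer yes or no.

no

F·v = 33.46×(-3.058) = -102.32068 W.
(u² − w²)/2 = (267.05835 − 1047.49840)/2 = -390.22003 W.
|Δ| = 287.89935;  2% of max(1, |F·v|) = 2.04641.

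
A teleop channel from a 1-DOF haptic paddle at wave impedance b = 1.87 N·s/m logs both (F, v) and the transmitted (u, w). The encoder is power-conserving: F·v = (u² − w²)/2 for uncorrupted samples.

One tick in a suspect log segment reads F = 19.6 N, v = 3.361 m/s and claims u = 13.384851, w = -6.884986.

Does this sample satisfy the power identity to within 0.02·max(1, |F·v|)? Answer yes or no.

yes

F·v = 19.6×3.361 = 65.875600 W.
(u² − w²)/2 = (179.154236 − 47.403032)/2 = 65.875602 W.
|Δ| = 0.000002;  2% of max(1, |F·v|) = 1.317512.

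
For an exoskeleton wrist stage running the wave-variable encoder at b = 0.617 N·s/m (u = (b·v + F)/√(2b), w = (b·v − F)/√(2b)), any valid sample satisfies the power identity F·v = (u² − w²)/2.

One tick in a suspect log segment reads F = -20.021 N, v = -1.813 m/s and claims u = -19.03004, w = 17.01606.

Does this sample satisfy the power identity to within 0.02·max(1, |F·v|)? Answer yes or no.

yes

F·v = (-20.021)×(-1.813) = 36.29807 W.
(u² − w²)/2 = (362.14242 − 289.54630)/2 = 36.29806 W.
|Δ| = 0.00001;  2% of max(1, |F·v|) = 0.72596.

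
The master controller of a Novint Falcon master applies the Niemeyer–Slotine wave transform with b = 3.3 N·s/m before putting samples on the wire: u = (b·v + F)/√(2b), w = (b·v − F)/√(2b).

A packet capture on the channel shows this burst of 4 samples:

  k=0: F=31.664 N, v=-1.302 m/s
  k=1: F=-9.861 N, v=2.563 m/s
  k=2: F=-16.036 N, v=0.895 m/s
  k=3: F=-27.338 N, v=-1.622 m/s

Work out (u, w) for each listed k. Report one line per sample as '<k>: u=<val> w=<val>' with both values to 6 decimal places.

0: u=10.652746 w=-13.997645
1: u=-0.546156 w=7.130622
2: u=-5.092356 w=7.391653
3: u=-12.724799 w=8.557805

k=0: b·v=3.3×(-1.302)=-4.296600; √(2b)=2.569047; u=(-4.296600+31.664)/2.569047=10.652746, w=(-4.296600−31.664)/2.569047=-13.997645
k=1: b·v=3.3×2.563=8.457900; √(2b)=2.569047; u=(8.457900+(-9.861))/2.569047=-0.546156, w=(8.457900−(-9.861))/2.569047=7.130622
k=2: b·v=3.3×0.895=2.953500; √(2b)=2.569047; u=(2.953500+(-16.036))/2.569047=-5.092356, w=(2.953500−(-16.036))/2.569047=7.391653
k=3: b·v=3.3×(-1.622)=-5.352600; √(2b)=2.569047; u=(-5.352600+(-27.338))/2.569047=-12.724799, w=(-5.352600−(-27.338))/2.569047=8.557805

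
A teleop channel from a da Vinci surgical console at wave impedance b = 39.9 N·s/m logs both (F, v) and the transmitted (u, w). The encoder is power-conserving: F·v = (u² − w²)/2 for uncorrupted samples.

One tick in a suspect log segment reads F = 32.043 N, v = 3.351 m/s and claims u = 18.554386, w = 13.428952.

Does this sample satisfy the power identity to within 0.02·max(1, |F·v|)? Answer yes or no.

no

F·v = 32.043×3.351 = 107.376093 W.
(u² − w²)/2 = (344.265240 − 180.336752)/2 = 81.964244 W.
|Δ| = 25.411849;  2% of max(1, |F·v|) = 2.147522.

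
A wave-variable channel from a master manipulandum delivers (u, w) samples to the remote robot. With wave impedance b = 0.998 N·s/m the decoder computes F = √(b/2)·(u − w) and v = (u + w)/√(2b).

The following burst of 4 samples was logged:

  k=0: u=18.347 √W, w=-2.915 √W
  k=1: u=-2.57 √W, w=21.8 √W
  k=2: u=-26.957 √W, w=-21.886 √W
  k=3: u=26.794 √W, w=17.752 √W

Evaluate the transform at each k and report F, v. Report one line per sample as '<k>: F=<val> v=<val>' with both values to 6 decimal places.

k=0: u−w=21.262000, u+w=15.432000; √(b/2)=0.706399, √(2b)=1.412799; F=0.706399×21.262=15.019462, v=15.432000/1.412799=10.923000
k=1: u−w=-24.370000, u+w=19.230000; √(b/2)=0.706399, √(2b)=1.412799; F=0.706399×(-24.37)=-17.214951, v=19.230000/1.412799=13.611281
k=2: u−w=-5.071000, u+w=-48.843000; √(b/2)=0.706399, √(2b)=1.412799; F=0.706399×(-5.071)=-3.582151, v=-48.843000/1.412799=-34.571806
k=3: u−w=9.042000, u+w=44.546000; √(b/2)=0.706399, √(2b)=1.412799; F=0.706399×9.042=6.387263, v=44.546000/1.412799=31.530325

0: F=15.019462 v=10.923000
1: F=-17.214951 v=13.611281
2: F=-3.582151 v=-34.571806
3: F=6.387263 v=31.530325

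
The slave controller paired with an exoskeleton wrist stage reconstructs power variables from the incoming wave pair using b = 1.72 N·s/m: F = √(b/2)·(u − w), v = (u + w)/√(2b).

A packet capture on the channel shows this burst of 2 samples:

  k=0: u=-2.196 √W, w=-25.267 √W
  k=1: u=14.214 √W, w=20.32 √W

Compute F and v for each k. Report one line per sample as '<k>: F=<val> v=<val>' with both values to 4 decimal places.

k=0: u−w=23.0710, u+w=-27.4630; √(b/2)=0.9274, √(2b)=1.8547; F=0.9274×23.071=21.3952, v=-27.4630/1.8547=-14.8071
k=1: u−w=-6.1060, u+w=34.5340; √(b/2)=0.9274, √(2b)=1.8547; F=0.9274×(-6.106)=-5.6625, v=34.5340/1.8547=18.6195

0: F=21.3952 v=-14.8071
1: F=-5.6625 v=18.6195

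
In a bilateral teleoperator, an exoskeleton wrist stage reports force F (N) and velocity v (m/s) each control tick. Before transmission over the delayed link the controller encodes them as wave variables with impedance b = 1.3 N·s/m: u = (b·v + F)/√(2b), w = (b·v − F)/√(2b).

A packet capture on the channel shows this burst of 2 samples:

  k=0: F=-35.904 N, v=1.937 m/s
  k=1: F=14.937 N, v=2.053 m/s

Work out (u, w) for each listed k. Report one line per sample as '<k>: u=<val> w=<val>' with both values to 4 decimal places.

k=0: b·v=1.3×1.937=2.5181; √(2b)=1.6125; u=(2.5181+(-35.904))/1.6125=-20.7051, w=(2.5181−(-35.904))/1.6125=23.8284
k=1: b·v=1.3×2.053=2.6689; √(2b)=1.6125; u=(2.6689+14.937)/1.6125=10.9187, w=(2.6689−14.937)/1.6125=-7.6084

0: u=-20.7051 w=23.8284
1: u=10.9187 w=-7.6084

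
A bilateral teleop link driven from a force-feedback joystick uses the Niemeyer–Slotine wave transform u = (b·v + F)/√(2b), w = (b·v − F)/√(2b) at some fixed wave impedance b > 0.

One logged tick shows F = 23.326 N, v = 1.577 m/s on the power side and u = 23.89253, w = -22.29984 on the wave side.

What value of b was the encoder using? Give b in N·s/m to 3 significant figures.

b = 0.51 N·s/m

u + w = 1.59269;  u + w = √(2b)·v, so √(2b) = 1.59269/1.577 = 1.00995.
b = (√(2b))²/2 = 1.02000/2 = 0.51000.
(Check via u − w = 2F/√(2b): u − w = 46.19237, 2F/√(2b) = 46.19242.)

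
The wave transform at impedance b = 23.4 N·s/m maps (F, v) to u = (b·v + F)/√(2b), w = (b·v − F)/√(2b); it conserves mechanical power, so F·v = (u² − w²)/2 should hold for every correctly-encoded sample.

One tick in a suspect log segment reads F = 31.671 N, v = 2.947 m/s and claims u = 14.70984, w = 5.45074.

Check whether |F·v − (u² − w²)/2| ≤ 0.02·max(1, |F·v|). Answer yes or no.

F·v = 31.671×2.947 = 93.3344 W.
(u² − w²)/2 = (216.3794 − 29.7106)/2 = 93.3344 W.
|Δ| = 0.0000;  2% of max(1, |F·v|) = 1.8667.

yes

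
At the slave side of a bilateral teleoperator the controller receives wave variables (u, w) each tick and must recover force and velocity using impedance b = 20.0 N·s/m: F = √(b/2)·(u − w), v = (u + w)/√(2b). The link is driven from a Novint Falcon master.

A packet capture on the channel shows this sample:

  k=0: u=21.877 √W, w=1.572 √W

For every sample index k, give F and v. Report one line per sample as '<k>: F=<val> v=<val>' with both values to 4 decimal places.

0: F=64.2100 v=3.7076

k=0: u−w=20.3050, u+w=23.4490; √(b/2)=3.1623, √(2b)=6.3246; F=3.1623×20.305=64.2100, v=23.4490/6.3246=3.7076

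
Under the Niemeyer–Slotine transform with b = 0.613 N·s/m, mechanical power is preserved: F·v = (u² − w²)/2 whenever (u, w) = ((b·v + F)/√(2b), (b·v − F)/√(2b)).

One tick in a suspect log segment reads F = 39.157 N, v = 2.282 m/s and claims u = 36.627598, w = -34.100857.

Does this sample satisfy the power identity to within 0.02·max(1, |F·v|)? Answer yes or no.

F·v = 39.157×2.282 = 89.356274 W.
(u² − w²)/2 = (1341.580935 − 1162.868448)/2 = 89.356244 W.
|Δ| = 0.000030;  2% of max(1, |F·v|) = 1.787125.

yes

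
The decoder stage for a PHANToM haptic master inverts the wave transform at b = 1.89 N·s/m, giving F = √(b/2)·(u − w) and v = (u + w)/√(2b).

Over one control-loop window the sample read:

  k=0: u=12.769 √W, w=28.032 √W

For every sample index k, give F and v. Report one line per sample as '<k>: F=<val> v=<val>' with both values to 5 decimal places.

0: F=-14.83733 v=20.98577

k=0: u−w=-15.26300, u+w=40.80100; √(b/2)=0.97211, √(2b)=1.94422; F=0.97211×(-15.263)=-14.83733, v=40.80100/1.94422=20.98577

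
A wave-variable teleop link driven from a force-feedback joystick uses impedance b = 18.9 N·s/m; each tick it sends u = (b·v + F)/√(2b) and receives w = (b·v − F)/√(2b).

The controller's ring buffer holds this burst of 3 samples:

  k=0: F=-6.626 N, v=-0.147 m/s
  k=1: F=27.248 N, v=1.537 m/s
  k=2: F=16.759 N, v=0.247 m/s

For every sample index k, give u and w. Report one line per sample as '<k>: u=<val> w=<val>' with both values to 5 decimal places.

0: u=-1.52961 w=0.62583
1: u=9.15676 w=0.29298
2: u=3.48515 w=-1.96655

k=0: b·v=18.9×(-0.147)=-2.77830; √(2b)=6.14817; u=(-2.77830+(-6.626))/6.14817=-1.52961, w=(-2.77830−(-6.626))/6.14817=0.62583
k=1: b·v=18.9×1.537=29.04930; √(2b)=6.14817; u=(29.04930+27.248)/6.14817=9.15676, w=(29.04930−27.248)/6.14817=0.29298
k=2: b·v=18.9×0.247=4.66830; √(2b)=6.14817; u=(4.66830+16.759)/6.14817=3.48515, w=(4.66830−16.759)/6.14817=-1.96655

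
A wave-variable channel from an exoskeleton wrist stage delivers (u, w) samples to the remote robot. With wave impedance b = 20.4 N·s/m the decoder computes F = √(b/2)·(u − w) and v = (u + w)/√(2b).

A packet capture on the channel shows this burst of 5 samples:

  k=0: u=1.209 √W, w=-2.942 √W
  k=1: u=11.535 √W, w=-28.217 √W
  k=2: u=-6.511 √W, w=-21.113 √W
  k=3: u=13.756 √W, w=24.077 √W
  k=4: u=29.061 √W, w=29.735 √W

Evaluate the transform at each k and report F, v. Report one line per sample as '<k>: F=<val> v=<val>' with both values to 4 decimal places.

0: F=13.2572 v=-0.2713
1: F=126.9577 v=-2.6117
2: F=46.6350 v=-4.3247
3: F=-32.9626 v=5.9230
4: F=-2.1526 v=9.2049

k=0: u−w=4.1510, u+w=-1.7330; √(b/2)=3.1937, √(2b)=6.3875; F=3.1937×4.151=13.2572, v=-1.7330/6.3875=-0.2713
k=1: u−w=39.7520, u+w=-16.6820; √(b/2)=3.1937, √(2b)=6.3875; F=3.1937×39.752=126.9577, v=-16.6820/6.3875=-2.6117
k=2: u−w=14.6020, u+w=-27.6240; √(b/2)=3.1937, √(2b)=6.3875; F=3.1937×14.602=46.6350, v=-27.6240/6.3875=-4.3247
k=3: u−w=-10.3210, u+w=37.8330; √(b/2)=3.1937, √(2b)=6.3875; F=3.1937×(-10.321)=-32.9626, v=37.8330/6.3875=5.9230
k=4: u−w=-0.6740, u+w=58.7960; √(b/2)=3.1937, √(2b)=6.3875; F=3.1937×(-0.674)=-2.1526, v=58.7960/6.3875=9.2049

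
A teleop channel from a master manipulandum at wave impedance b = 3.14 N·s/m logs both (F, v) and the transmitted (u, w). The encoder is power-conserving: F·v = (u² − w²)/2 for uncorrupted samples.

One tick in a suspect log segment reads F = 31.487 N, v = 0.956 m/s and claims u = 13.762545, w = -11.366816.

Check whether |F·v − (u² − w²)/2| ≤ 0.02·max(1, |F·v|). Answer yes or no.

yes

F·v = 31.487×0.956 = 30.101572 W.
(u² − w²)/2 = (189.407645 − 129.204506)/2 = 30.101569 W.
|Δ| = 0.000003;  2% of max(1, |F·v|) = 0.602031.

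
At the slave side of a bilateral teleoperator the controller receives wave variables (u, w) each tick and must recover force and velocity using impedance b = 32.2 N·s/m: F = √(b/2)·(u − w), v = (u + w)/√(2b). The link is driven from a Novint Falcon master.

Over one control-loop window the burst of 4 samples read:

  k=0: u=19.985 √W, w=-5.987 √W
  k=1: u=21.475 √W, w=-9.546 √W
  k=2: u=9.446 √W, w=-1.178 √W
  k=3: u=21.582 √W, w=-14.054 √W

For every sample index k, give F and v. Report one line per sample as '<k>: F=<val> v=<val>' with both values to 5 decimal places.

0: F=104.21214 v=1.74431
1: F=124.47116 v=1.48649
2: F=42.62859 v=1.03029
3: F=142.98876 v=0.93807

k=0: u−w=25.97200, u+w=13.99800; √(b/2)=4.01248, √(2b)=8.02496; F=4.01248×25.972=104.21214, v=13.99800/8.02496=1.74431
k=1: u−w=31.02100, u+w=11.92900; √(b/2)=4.01248, √(2b)=8.02496; F=4.01248×31.021=124.47116, v=11.92900/8.02496=1.48649
k=2: u−w=10.62400, u+w=8.26800; √(b/2)=4.01248, √(2b)=8.02496; F=4.01248×10.624=42.62859, v=8.26800/8.02496=1.03029
k=3: u−w=35.63600, u+w=7.52800; √(b/2)=4.01248, √(2b)=8.02496; F=4.01248×35.636=142.98876, v=7.52800/8.02496=0.93807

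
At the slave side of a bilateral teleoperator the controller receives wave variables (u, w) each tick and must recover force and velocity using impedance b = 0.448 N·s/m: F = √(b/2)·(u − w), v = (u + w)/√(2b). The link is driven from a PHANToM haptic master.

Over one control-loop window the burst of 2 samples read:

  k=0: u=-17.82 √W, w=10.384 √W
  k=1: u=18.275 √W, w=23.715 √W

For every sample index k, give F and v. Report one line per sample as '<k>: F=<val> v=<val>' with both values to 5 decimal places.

k=0: u−w=-28.20400, u+w=-7.43600; √(b/2)=0.47329, √(2b)=0.94657; F=0.47329×(-28.204)=-13.34857, v=-7.43600/0.94657=-7.85571
k=1: u−w=-5.44000, u+w=41.99000; √(b/2)=0.47329, √(2b)=0.94657; F=0.47329×(-5.44)=-2.57468, v=41.99000/0.94657=44.36003

0: F=-13.34857 v=-7.85571
1: F=-2.57468 v=44.36003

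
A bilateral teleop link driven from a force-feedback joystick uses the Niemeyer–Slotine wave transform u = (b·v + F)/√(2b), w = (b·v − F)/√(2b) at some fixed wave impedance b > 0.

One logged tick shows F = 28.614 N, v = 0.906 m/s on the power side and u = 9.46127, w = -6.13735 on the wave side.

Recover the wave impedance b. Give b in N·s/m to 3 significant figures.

u + w = 3.3239;  u + w = √(2b)·v, so √(2b) = 3.3239/0.906 = 3.6688.
b = (√(2b))²/2 = 13.4600/2 = 6.7300.
(Check via u − w = 2F/√(2b): u − w = 15.5986, 2F/√(2b) = 15.5986.)

b = 6.73 N·s/m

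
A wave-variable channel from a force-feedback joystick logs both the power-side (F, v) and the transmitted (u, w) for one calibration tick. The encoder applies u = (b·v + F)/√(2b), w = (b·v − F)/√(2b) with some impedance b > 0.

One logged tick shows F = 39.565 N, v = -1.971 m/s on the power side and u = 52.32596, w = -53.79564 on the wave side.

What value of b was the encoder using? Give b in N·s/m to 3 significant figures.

b = 0.278 N·s/m

u + w = -1.46968;  u + w = √(2b)·v, so √(2b) = -1.46968/(-1.971) = 0.74565.
b = (√(2b))²/2 = 0.55600/2 = 0.27800.
(Check via u − w = 2F/√(2b): u − w = 106.12160, 2F/√(2b) = 106.12190.)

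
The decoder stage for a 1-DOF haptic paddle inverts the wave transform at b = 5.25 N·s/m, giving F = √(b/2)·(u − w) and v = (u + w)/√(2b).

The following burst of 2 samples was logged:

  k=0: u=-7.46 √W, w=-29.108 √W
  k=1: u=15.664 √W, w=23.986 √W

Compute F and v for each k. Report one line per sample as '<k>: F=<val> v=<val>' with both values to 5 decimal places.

k=0: u−w=21.64800, u+w=-36.56800; √(b/2)=1.62019, √(2b)=3.24037; F=1.62019×21.648=35.07377, v=-36.56800/3.24037=-11.28513
k=1: u−w=-8.32200, u+w=39.65000; √(b/2)=1.62019, √(2b)=3.24037; F=1.62019×(-8.322)=-13.48318, v=39.65000/3.24037=12.23626

0: F=35.07377 v=-11.28513
1: F=-13.48318 v=12.23626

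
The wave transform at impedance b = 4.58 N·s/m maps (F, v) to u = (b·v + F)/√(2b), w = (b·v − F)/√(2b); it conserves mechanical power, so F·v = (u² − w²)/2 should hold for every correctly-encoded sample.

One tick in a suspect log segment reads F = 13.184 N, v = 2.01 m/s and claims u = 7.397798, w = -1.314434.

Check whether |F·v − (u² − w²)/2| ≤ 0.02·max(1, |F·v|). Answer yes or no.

yes

F·v = 13.184×2.01 = 26.499840 W.
(u² − w²)/2 = (54.727415 − 1.727737)/2 = 26.499839 W.
|Δ| = 0.000001;  2% of max(1, |F·v|) = 0.529997.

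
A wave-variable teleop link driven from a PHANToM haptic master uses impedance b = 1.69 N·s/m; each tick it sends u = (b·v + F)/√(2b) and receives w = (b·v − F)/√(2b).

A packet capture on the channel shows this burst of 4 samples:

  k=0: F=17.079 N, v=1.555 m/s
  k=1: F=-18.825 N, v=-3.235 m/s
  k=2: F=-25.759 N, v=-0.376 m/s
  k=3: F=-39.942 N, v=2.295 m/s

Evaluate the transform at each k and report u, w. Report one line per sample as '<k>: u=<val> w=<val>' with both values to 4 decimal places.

0: u=10.7192 w=-7.8603
1: u=-13.2132 w=7.2657
2: u=-14.3567 w=13.6654
3: u=-19.6159 w=23.8352

k=0: b·v=1.69×1.555=2.6279; √(2b)=1.8385; u=(2.6279+17.079)/1.8385=10.7192, w=(2.6279−17.079)/1.8385=-7.8603
k=1: b·v=1.69×(-3.235)=-5.4671; √(2b)=1.8385; u=(-5.4671+(-18.825))/1.8385=-13.2132, w=(-5.4671−(-18.825))/1.8385=7.2657
k=2: b·v=1.69×(-0.376)=-0.6354; √(2b)=1.8385; u=(-0.6354+(-25.759))/1.8385=-14.3567, w=(-0.6354−(-25.759))/1.8385=13.6654
k=3: b·v=1.69×2.295=3.8785; √(2b)=1.8385; u=(3.8785+(-39.942))/1.8385=-19.6159, w=(3.8785−(-39.942))/1.8385=23.8352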